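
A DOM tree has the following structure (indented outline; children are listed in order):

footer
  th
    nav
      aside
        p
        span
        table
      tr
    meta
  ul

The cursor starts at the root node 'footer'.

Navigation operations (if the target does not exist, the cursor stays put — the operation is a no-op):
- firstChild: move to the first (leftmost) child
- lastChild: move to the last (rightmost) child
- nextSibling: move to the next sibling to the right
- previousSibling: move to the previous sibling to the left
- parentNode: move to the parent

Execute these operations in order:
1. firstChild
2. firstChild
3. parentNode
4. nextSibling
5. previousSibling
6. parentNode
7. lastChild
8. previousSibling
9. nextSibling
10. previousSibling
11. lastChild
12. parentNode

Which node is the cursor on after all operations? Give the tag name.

After 1 (firstChild): th
After 2 (firstChild): nav
After 3 (parentNode): th
After 4 (nextSibling): ul
After 5 (previousSibling): th
After 6 (parentNode): footer
After 7 (lastChild): ul
After 8 (previousSibling): th
After 9 (nextSibling): ul
After 10 (previousSibling): th
After 11 (lastChild): meta
After 12 (parentNode): th

Answer: th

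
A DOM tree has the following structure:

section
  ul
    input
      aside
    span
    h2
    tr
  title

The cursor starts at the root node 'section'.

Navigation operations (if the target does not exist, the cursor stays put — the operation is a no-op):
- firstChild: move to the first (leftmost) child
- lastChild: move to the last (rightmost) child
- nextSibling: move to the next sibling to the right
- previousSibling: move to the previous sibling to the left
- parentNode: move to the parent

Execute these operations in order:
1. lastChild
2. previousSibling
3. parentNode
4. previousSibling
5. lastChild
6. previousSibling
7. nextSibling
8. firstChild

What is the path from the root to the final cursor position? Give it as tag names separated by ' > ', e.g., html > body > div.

After 1 (lastChild): title
After 2 (previousSibling): ul
After 3 (parentNode): section
After 4 (previousSibling): section (no-op, stayed)
After 5 (lastChild): title
After 6 (previousSibling): ul
After 7 (nextSibling): title
After 8 (firstChild): title (no-op, stayed)

Answer: section > title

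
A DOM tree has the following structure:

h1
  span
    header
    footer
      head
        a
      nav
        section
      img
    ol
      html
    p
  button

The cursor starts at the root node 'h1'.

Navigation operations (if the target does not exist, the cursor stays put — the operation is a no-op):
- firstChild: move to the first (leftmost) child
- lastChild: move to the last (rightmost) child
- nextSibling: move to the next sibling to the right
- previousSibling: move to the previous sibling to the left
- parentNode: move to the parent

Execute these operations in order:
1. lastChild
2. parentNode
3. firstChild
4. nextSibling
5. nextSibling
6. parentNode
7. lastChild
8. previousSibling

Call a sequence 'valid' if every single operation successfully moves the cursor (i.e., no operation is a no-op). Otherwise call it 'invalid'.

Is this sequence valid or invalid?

Answer: invalid

Derivation:
After 1 (lastChild): button
After 2 (parentNode): h1
After 3 (firstChild): span
After 4 (nextSibling): button
After 5 (nextSibling): button (no-op, stayed)
After 6 (parentNode): h1
After 7 (lastChild): button
After 8 (previousSibling): span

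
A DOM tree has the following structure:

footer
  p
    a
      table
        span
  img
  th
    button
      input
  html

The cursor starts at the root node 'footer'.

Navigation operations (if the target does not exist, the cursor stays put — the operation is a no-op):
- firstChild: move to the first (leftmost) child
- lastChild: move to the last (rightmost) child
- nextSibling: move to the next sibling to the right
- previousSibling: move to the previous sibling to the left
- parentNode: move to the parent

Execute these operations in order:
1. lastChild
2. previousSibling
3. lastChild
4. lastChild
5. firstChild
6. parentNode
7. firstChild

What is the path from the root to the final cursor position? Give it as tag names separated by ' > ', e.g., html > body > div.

After 1 (lastChild): html
After 2 (previousSibling): th
After 3 (lastChild): button
After 4 (lastChild): input
After 5 (firstChild): input (no-op, stayed)
After 6 (parentNode): button
After 7 (firstChild): input

Answer: footer > th > button > input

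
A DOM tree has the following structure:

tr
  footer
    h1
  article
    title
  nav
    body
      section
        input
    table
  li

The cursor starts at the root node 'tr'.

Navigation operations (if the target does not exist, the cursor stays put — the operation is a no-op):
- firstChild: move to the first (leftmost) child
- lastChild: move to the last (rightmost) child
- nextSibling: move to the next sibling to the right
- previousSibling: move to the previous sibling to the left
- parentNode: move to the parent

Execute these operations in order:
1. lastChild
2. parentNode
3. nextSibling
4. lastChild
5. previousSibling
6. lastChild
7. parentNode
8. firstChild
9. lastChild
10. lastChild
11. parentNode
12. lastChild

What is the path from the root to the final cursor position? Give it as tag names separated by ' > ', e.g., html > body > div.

After 1 (lastChild): li
After 2 (parentNode): tr
After 3 (nextSibling): tr (no-op, stayed)
After 4 (lastChild): li
After 5 (previousSibling): nav
After 6 (lastChild): table
After 7 (parentNode): nav
After 8 (firstChild): body
After 9 (lastChild): section
After 10 (lastChild): input
After 11 (parentNode): section
After 12 (lastChild): input

Answer: tr > nav > body > section > input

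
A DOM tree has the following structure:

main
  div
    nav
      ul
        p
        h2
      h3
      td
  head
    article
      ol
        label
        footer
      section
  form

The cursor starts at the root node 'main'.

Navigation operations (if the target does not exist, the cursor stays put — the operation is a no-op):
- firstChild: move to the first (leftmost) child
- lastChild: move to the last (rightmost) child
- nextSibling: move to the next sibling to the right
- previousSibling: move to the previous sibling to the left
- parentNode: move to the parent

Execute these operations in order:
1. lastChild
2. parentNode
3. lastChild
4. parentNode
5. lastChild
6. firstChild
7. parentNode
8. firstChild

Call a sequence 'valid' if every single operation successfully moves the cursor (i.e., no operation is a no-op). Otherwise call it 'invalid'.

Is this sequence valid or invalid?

After 1 (lastChild): form
After 2 (parentNode): main
After 3 (lastChild): form
After 4 (parentNode): main
After 5 (lastChild): form
After 6 (firstChild): form (no-op, stayed)
After 7 (parentNode): main
After 8 (firstChild): div

Answer: invalid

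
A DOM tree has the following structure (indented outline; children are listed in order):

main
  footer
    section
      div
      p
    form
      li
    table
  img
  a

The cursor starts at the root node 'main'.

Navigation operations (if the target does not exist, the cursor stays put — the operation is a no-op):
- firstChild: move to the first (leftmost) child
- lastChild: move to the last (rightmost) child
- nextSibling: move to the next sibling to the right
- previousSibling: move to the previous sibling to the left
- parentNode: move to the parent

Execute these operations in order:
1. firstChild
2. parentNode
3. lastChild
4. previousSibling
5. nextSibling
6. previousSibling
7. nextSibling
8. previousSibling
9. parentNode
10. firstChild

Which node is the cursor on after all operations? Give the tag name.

After 1 (firstChild): footer
After 2 (parentNode): main
After 3 (lastChild): a
After 4 (previousSibling): img
After 5 (nextSibling): a
After 6 (previousSibling): img
After 7 (nextSibling): a
After 8 (previousSibling): img
After 9 (parentNode): main
After 10 (firstChild): footer

Answer: footer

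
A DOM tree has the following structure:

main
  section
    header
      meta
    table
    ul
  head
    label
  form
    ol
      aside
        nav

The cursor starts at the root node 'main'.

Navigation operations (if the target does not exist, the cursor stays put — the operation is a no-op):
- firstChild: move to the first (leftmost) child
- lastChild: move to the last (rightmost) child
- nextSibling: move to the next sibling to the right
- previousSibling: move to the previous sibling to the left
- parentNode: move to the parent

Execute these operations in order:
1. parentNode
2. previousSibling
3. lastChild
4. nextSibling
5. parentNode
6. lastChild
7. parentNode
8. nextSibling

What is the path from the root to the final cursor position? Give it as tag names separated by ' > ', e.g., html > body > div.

After 1 (parentNode): main (no-op, stayed)
After 2 (previousSibling): main (no-op, stayed)
After 3 (lastChild): form
After 4 (nextSibling): form (no-op, stayed)
After 5 (parentNode): main
After 6 (lastChild): form
After 7 (parentNode): main
After 8 (nextSibling): main (no-op, stayed)

Answer: main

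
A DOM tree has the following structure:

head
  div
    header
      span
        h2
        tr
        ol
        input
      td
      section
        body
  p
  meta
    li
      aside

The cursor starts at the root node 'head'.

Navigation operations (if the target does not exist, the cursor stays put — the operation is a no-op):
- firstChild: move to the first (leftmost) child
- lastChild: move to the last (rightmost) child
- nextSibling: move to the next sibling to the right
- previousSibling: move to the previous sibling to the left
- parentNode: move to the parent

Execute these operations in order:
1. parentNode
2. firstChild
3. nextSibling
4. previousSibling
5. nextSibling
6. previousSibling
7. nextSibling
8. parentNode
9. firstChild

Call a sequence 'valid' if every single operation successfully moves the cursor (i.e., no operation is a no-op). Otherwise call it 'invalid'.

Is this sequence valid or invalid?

Answer: invalid

Derivation:
After 1 (parentNode): head (no-op, stayed)
After 2 (firstChild): div
After 3 (nextSibling): p
After 4 (previousSibling): div
After 5 (nextSibling): p
After 6 (previousSibling): div
After 7 (nextSibling): p
After 8 (parentNode): head
After 9 (firstChild): div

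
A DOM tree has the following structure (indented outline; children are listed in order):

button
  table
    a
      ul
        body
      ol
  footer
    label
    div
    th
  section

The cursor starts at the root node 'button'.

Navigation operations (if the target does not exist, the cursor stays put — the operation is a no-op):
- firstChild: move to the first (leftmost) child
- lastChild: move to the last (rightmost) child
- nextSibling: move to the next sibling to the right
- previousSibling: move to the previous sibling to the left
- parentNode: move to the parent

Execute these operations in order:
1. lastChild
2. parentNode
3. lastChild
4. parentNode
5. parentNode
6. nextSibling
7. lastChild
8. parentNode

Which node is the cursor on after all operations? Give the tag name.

Answer: button

Derivation:
After 1 (lastChild): section
After 2 (parentNode): button
After 3 (lastChild): section
After 4 (parentNode): button
After 5 (parentNode): button (no-op, stayed)
After 6 (nextSibling): button (no-op, stayed)
After 7 (lastChild): section
After 8 (parentNode): button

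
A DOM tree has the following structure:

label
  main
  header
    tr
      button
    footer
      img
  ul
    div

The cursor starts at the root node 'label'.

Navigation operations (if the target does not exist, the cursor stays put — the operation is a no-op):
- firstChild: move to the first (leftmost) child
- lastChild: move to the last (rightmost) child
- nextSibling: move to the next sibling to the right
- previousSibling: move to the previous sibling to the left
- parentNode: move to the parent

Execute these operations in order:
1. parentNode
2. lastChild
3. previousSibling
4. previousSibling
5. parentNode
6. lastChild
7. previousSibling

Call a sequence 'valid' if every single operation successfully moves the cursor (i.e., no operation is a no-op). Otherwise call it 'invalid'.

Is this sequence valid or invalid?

After 1 (parentNode): label (no-op, stayed)
After 2 (lastChild): ul
After 3 (previousSibling): header
After 4 (previousSibling): main
After 5 (parentNode): label
After 6 (lastChild): ul
After 7 (previousSibling): header

Answer: invalid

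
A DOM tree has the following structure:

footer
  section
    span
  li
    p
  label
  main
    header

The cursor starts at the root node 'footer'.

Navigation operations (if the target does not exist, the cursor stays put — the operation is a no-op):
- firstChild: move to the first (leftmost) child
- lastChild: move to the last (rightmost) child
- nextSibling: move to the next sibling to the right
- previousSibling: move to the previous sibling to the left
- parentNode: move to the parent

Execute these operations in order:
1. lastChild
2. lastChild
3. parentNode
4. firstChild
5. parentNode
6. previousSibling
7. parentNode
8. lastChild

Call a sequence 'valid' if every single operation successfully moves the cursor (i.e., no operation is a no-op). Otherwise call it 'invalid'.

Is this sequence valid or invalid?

Answer: valid

Derivation:
After 1 (lastChild): main
After 2 (lastChild): header
After 3 (parentNode): main
After 4 (firstChild): header
After 5 (parentNode): main
After 6 (previousSibling): label
After 7 (parentNode): footer
After 8 (lastChild): main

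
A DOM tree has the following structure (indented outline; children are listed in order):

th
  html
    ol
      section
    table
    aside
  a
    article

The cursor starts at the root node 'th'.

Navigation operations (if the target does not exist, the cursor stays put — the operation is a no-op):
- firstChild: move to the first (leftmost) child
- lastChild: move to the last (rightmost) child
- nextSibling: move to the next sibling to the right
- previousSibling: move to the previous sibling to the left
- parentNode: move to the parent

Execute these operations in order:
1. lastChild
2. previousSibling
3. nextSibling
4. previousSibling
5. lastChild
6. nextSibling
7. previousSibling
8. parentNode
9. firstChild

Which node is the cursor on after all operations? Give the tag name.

Answer: ol

Derivation:
After 1 (lastChild): a
After 2 (previousSibling): html
After 3 (nextSibling): a
After 4 (previousSibling): html
After 5 (lastChild): aside
After 6 (nextSibling): aside (no-op, stayed)
After 7 (previousSibling): table
After 8 (parentNode): html
After 9 (firstChild): ol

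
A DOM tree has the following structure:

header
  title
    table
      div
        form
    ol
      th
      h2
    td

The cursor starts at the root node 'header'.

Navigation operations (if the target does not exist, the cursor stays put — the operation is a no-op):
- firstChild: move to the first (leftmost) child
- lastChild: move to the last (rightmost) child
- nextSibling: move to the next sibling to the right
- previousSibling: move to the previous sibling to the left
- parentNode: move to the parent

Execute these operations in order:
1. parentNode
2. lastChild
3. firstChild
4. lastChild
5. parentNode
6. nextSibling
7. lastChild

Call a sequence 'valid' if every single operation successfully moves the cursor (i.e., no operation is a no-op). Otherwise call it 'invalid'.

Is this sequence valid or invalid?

Answer: invalid

Derivation:
After 1 (parentNode): header (no-op, stayed)
After 2 (lastChild): title
After 3 (firstChild): table
After 4 (lastChild): div
After 5 (parentNode): table
After 6 (nextSibling): ol
After 7 (lastChild): h2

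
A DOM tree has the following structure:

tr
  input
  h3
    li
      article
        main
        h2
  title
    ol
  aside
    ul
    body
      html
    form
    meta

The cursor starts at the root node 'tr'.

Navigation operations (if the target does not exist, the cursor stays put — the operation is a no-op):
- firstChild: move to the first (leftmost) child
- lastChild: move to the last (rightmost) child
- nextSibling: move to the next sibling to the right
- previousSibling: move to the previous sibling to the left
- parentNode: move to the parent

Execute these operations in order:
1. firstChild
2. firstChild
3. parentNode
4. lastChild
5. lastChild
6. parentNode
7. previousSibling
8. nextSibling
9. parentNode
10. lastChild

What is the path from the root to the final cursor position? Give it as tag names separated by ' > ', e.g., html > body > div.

After 1 (firstChild): input
After 2 (firstChild): input (no-op, stayed)
After 3 (parentNode): tr
After 4 (lastChild): aside
After 5 (lastChild): meta
After 6 (parentNode): aside
After 7 (previousSibling): title
After 8 (nextSibling): aside
After 9 (parentNode): tr
After 10 (lastChild): aside

Answer: tr > aside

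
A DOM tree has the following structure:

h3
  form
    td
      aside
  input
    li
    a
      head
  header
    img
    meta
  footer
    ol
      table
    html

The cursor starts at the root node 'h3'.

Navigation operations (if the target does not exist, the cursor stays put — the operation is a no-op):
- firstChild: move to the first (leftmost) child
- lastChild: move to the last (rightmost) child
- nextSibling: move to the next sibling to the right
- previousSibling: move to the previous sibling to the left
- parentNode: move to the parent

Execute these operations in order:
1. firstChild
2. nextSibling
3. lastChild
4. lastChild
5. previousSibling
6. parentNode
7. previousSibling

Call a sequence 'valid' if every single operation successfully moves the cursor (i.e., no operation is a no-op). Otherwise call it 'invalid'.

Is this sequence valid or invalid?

After 1 (firstChild): form
After 2 (nextSibling): input
After 3 (lastChild): a
After 4 (lastChild): head
After 5 (previousSibling): head (no-op, stayed)
After 6 (parentNode): a
After 7 (previousSibling): li

Answer: invalid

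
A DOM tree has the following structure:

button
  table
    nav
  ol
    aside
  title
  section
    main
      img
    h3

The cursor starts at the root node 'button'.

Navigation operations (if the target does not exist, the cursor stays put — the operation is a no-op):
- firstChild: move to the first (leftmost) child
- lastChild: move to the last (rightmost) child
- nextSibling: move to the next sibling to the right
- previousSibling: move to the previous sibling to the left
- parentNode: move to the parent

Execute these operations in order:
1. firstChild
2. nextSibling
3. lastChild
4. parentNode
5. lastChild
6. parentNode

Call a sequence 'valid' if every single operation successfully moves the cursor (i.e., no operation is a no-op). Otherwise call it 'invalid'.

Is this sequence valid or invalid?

Answer: valid

Derivation:
After 1 (firstChild): table
After 2 (nextSibling): ol
After 3 (lastChild): aside
After 4 (parentNode): ol
After 5 (lastChild): aside
After 6 (parentNode): ol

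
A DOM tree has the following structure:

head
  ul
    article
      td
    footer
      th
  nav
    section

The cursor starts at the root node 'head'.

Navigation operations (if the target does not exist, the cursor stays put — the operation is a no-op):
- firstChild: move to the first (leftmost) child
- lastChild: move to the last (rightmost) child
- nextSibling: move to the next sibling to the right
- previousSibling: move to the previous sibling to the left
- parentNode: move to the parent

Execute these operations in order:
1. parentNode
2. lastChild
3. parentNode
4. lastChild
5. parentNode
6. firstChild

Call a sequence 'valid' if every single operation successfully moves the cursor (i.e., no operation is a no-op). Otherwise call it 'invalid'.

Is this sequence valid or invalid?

Answer: invalid

Derivation:
After 1 (parentNode): head (no-op, stayed)
After 2 (lastChild): nav
After 3 (parentNode): head
After 4 (lastChild): nav
After 5 (parentNode): head
After 6 (firstChild): ul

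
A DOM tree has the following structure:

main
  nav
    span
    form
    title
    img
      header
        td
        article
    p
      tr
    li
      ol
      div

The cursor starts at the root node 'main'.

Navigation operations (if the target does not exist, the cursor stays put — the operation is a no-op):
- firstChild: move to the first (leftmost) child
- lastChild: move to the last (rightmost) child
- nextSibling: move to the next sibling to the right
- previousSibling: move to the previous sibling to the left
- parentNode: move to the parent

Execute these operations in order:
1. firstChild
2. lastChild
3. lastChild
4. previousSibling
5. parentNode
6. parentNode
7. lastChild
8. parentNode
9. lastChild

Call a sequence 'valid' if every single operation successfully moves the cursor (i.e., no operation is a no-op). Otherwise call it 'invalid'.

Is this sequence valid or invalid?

After 1 (firstChild): nav
After 2 (lastChild): li
After 3 (lastChild): div
After 4 (previousSibling): ol
After 5 (parentNode): li
After 6 (parentNode): nav
After 7 (lastChild): li
After 8 (parentNode): nav
After 9 (lastChild): li

Answer: valid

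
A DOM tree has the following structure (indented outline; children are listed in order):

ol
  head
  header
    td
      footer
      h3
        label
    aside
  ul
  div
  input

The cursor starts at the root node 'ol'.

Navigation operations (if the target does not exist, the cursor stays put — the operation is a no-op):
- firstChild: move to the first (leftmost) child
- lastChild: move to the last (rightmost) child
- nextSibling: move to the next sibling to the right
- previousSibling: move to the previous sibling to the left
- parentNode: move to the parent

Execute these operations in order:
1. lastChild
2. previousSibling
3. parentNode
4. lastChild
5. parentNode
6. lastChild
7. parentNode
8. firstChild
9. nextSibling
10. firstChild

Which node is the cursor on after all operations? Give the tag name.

Answer: td

Derivation:
After 1 (lastChild): input
After 2 (previousSibling): div
After 3 (parentNode): ol
After 4 (lastChild): input
After 5 (parentNode): ol
After 6 (lastChild): input
After 7 (parentNode): ol
After 8 (firstChild): head
After 9 (nextSibling): header
After 10 (firstChild): td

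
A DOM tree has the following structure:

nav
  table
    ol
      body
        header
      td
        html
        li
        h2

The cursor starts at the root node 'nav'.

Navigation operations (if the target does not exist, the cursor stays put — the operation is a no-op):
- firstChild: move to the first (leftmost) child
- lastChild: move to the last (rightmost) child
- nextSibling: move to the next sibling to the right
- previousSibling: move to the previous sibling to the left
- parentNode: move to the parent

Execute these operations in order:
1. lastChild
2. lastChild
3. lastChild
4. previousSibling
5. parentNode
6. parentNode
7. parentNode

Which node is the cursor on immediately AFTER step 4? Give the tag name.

Answer: body

Derivation:
After 1 (lastChild): table
After 2 (lastChild): ol
After 3 (lastChild): td
After 4 (previousSibling): body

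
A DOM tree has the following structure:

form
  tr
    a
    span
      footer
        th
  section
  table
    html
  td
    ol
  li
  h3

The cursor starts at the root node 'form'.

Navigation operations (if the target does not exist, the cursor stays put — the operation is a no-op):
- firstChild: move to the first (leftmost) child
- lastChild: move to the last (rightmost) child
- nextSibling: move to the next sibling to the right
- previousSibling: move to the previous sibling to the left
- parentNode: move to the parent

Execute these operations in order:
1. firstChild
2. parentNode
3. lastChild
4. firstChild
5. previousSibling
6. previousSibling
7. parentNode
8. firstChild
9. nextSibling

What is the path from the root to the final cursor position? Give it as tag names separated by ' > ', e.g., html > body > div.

After 1 (firstChild): tr
After 2 (parentNode): form
After 3 (lastChild): h3
After 4 (firstChild): h3 (no-op, stayed)
After 5 (previousSibling): li
After 6 (previousSibling): td
After 7 (parentNode): form
After 8 (firstChild): tr
After 9 (nextSibling): section

Answer: form > section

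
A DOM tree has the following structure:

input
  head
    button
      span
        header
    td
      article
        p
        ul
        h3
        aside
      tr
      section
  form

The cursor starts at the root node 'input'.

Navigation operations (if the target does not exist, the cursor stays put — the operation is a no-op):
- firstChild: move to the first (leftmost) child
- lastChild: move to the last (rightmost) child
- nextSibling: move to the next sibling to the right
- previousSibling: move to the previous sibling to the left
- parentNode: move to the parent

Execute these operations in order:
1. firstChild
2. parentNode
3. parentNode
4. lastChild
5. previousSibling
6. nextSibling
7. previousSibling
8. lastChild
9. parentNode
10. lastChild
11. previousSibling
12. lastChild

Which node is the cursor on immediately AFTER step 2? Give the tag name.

After 1 (firstChild): head
After 2 (parentNode): input

Answer: input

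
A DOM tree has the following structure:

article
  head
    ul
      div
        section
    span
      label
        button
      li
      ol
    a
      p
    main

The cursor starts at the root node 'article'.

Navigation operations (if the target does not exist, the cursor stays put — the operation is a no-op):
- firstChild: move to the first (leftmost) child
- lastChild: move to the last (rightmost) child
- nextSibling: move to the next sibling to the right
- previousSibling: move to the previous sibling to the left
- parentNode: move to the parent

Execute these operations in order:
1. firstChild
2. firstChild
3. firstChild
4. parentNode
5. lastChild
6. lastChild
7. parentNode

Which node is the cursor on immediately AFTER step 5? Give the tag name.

After 1 (firstChild): head
After 2 (firstChild): ul
After 3 (firstChild): div
After 4 (parentNode): ul
After 5 (lastChild): div

Answer: div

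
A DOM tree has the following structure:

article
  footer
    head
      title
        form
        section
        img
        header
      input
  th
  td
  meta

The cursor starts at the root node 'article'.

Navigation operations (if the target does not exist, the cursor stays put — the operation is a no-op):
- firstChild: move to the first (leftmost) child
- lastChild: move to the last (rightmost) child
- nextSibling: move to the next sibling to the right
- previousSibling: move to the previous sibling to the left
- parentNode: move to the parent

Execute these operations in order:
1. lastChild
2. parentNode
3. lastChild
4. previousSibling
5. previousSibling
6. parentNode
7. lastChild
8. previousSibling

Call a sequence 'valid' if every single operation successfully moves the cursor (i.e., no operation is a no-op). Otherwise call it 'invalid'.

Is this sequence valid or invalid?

Answer: valid

Derivation:
After 1 (lastChild): meta
After 2 (parentNode): article
After 3 (lastChild): meta
After 4 (previousSibling): td
After 5 (previousSibling): th
After 6 (parentNode): article
After 7 (lastChild): meta
After 8 (previousSibling): td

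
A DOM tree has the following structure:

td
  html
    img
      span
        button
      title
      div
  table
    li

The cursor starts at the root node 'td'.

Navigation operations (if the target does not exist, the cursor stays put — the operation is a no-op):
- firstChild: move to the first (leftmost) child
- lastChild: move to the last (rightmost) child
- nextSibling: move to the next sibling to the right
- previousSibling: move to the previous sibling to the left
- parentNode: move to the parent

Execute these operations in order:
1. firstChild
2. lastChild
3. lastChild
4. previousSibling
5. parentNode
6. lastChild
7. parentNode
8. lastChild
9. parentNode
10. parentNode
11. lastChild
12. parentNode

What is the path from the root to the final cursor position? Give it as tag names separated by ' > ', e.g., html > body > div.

Answer: td > html

Derivation:
After 1 (firstChild): html
After 2 (lastChild): img
After 3 (lastChild): div
After 4 (previousSibling): title
After 5 (parentNode): img
After 6 (lastChild): div
After 7 (parentNode): img
After 8 (lastChild): div
After 9 (parentNode): img
After 10 (parentNode): html
After 11 (lastChild): img
After 12 (parentNode): html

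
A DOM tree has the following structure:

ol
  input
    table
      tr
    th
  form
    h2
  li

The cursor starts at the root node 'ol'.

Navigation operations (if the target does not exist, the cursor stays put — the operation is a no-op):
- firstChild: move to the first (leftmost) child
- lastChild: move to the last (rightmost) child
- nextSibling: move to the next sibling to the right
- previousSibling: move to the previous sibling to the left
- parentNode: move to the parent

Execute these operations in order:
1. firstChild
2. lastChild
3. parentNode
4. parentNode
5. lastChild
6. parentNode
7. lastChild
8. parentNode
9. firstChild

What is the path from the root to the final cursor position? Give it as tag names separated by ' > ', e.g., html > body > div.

Answer: ol > input

Derivation:
After 1 (firstChild): input
After 2 (lastChild): th
After 3 (parentNode): input
After 4 (parentNode): ol
After 5 (lastChild): li
After 6 (parentNode): ol
After 7 (lastChild): li
After 8 (parentNode): ol
After 9 (firstChild): input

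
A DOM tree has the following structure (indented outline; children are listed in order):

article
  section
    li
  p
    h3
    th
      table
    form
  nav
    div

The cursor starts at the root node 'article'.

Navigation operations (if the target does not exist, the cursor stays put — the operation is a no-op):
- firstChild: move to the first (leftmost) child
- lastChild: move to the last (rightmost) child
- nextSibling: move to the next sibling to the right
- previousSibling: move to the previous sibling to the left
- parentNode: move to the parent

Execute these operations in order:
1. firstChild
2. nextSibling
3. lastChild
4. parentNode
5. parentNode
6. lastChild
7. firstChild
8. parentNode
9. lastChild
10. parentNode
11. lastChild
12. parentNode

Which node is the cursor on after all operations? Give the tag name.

After 1 (firstChild): section
After 2 (nextSibling): p
After 3 (lastChild): form
After 4 (parentNode): p
After 5 (parentNode): article
After 6 (lastChild): nav
After 7 (firstChild): div
After 8 (parentNode): nav
After 9 (lastChild): div
After 10 (parentNode): nav
After 11 (lastChild): div
After 12 (parentNode): nav

Answer: nav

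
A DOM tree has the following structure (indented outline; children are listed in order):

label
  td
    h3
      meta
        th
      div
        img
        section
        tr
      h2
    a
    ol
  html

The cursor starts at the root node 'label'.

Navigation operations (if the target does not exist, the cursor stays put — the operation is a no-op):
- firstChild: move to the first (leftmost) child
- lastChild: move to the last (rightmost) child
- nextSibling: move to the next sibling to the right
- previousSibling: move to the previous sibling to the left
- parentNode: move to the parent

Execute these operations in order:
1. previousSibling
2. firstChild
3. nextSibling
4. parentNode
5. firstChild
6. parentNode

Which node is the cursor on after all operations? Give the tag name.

After 1 (previousSibling): label (no-op, stayed)
After 2 (firstChild): td
After 3 (nextSibling): html
After 4 (parentNode): label
After 5 (firstChild): td
After 6 (parentNode): label

Answer: label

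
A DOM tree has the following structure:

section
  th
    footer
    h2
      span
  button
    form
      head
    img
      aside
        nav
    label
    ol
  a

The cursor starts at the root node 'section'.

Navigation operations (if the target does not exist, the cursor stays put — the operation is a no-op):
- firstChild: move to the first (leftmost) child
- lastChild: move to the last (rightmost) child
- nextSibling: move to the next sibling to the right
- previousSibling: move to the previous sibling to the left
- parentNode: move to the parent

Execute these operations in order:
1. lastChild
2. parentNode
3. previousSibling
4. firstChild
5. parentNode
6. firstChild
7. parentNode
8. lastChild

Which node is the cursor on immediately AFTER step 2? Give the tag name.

After 1 (lastChild): a
After 2 (parentNode): section

Answer: section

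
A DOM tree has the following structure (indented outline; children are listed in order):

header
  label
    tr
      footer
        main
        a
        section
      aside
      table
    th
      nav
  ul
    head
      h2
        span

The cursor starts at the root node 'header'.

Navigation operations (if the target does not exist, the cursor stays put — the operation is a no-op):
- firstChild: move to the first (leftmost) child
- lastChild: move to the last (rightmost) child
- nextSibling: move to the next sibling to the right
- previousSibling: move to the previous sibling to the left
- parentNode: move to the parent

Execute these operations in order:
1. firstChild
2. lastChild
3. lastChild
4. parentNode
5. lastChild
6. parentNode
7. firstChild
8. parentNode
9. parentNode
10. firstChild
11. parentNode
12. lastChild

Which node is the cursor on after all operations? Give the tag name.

Answer: th

Derivation:
After 1 (firstChild): label
After 2 (lastChild): th
After 3 (lastChild): nav
After 4 (parentNode): th
After 5 (lastChild): nav
After 6 (parentNode): th
After 7 (firstChild): nav
After 8 (parentNode): th
After 9 (parentNode): label
After 10 (firstChild): tr
After 11 (parentNode): label
After 12 (lastChild): th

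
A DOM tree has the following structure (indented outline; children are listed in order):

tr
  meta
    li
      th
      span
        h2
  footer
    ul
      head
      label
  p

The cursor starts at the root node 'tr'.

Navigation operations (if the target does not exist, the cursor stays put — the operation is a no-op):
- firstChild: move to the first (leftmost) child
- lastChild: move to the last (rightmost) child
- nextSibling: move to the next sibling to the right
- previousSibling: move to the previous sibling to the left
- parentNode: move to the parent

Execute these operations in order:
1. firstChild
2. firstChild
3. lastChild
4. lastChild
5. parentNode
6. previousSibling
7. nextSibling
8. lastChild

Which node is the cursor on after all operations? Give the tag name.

Answer: h2

Derivation:
After 1 (firstChild): meta
After 2 (firstChild): li
After 3 (lastChild): span
After 4 (lastChild): h2
After 5 (parentNode): span
After 6 (previousSibling): th
After 7 (nextSibling): span
After 8 (lastChild): h2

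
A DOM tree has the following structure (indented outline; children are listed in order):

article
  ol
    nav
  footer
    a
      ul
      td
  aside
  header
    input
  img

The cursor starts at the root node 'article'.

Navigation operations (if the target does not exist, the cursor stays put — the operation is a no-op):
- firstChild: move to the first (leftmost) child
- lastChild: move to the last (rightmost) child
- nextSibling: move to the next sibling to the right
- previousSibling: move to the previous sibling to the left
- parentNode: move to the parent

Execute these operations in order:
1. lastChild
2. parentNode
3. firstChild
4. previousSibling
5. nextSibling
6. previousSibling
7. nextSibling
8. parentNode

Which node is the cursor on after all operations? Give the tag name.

After 1 (lastChild): img
After 2 (parentNode): article
After 3 (firstChild): ol
After 4 (previousSibling): ol (no-op, stayed)
After 5 (nextSibling): footer
After 6 (previousSibling): ol
After 7 (nextSibling): footer
After 8 (parentNode): article

Answer: article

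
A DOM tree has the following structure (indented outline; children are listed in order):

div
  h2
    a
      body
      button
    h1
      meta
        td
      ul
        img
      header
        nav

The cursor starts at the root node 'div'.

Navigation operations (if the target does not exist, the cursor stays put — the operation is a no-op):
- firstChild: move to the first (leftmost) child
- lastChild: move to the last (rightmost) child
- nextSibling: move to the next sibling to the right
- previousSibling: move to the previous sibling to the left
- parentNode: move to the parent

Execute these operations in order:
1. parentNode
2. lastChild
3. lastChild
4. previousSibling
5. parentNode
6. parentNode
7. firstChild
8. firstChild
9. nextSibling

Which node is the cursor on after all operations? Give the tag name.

Answer: h1

Derivation:
After 1 (parentNode): div (no-op, stayed)
After 2 (lastChild): h2
After 3 (lastChild): h1
After 4 (previousSibling): a
After 5 (parentNode): h2
After 6 (parentNode): div
After 7 (firstChild): h2
After 8 (firstChild): a
After 9 (nextSibling): h1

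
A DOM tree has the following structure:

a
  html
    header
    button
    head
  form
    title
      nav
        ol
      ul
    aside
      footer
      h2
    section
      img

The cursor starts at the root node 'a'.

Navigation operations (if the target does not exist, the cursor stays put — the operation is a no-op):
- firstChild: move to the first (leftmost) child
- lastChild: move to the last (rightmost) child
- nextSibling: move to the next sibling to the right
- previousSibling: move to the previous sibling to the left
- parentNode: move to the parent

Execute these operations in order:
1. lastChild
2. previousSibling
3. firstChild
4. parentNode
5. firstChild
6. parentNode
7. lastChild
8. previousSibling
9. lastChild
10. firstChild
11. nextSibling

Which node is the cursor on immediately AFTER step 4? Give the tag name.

Answer: html

Derivation:
After 1 (lastChild): form
After 2 (previousSibling): html
After 3 (firstChild): header
After 4 (parentNode): html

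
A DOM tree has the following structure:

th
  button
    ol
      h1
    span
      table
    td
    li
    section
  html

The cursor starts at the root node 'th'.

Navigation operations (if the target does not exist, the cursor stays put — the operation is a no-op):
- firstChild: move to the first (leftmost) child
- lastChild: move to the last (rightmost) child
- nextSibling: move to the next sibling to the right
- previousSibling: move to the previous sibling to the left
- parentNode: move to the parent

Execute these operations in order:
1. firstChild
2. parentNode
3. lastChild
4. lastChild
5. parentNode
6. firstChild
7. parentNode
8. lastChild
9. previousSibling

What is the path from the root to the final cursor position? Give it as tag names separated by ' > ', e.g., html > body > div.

After 1 (firstChild): button
After 2 (parentNode): th
After 3 (lastChild): html
After 4 (lastChild): html (no-op, stayed)
After 5 (parentNode): th
After 6 (firstChild): button
After 7 (parentNode): th
After 8 (lastChild): html
After 9 (previousSibling): button

Answer: th > button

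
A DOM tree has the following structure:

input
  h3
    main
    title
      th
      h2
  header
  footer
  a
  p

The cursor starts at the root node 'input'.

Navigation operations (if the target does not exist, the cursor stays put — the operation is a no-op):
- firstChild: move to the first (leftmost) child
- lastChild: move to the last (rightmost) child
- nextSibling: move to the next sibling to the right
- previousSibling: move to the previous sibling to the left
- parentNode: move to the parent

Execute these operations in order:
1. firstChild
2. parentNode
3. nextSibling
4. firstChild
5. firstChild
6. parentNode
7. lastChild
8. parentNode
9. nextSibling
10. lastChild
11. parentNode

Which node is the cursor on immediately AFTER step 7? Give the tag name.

After 1 (firstChild): h3
After 2 (parentNode): input
After 3 (nextSibling): input (no-op, stayed)
After 4 (firstChild): h3
After 5 (firstChild): main
After 6 (parentNode): h3
After 7 (lastChild): title

Answer: title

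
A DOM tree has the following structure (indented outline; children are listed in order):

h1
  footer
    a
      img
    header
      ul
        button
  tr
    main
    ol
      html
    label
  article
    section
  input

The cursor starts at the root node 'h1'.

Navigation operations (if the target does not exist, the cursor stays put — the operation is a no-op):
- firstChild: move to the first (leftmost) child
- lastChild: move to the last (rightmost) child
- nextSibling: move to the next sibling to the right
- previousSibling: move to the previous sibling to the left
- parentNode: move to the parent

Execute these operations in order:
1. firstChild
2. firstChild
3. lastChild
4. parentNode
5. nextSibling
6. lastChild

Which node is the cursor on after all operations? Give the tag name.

After 1 (firstChild): footer
After 2 (firstChild): a
After 3 (lastChild): img
After 4 (parentNode): a
After 5 (nextSibling): header
After 6 (lastChild): ul

Answer: ul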